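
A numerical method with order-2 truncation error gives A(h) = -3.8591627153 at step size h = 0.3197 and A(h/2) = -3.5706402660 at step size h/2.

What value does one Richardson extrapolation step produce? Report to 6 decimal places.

The method has order 2: 2^2 = 4.
4×(-3.5706402660) = -14.2825610640; subtract (-3.8591627153) → -10.4233983487
Denominator 4 − 1 = 3.
Result: -3.4744661162

-3.474466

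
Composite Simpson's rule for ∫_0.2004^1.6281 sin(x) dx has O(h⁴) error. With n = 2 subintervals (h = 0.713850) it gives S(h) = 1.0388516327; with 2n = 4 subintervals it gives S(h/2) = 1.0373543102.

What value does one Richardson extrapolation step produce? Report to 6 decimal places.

Error is O(h^4); halving h shrinks it by 2^4 = 16.
16×1.0373543102 = 16.5976689632; 16.5976689632 − 1.0388516327 = 15.5588173305
(16×1.0373543102 − 1.0388516327)/(16 − 1) = 1.0372544887

1.037254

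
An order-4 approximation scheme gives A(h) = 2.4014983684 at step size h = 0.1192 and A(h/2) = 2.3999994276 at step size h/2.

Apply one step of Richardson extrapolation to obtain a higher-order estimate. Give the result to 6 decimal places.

2.399899

r = 4: numerator weight 16, denominator 15.
16·2.3999994276 = 38.3999908416; 38.3999908416 − 2.4014983684 = 35.9984924732
R = 35.9984924732/15 = 2.3998994982
Correction |R − A(h/2)| = 9.993e-05; gap |A(h/2) − A(h)| = 1.499e-03.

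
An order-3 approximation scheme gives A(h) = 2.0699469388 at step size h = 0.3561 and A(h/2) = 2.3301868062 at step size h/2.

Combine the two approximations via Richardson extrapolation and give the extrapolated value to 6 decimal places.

r = 3, so 2^r = 8.
Numerator 8×A(h/2) − A(h) = 8×2.3301868062 − 2.0699469388 = 16.5715475108
Extrapolated: 16.5715475108 / 7 = 2.3673639301

2.367364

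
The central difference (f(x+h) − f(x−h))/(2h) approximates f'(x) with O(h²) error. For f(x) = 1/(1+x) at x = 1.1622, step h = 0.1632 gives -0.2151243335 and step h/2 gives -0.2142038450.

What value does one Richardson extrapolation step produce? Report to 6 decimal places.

Leading term ∝ h^2; use weight 4 = 2^2.
Weighted: (-0.8568153800) − (-0.2151243335) = -0.6416910465
Divide by 2^2 − 1 = 3.
R = (-0.6416910465)/3 = -0.2138970155
Correction |R − A(h/2)| = 3.068e-04; gap |A(h/2) − A(h)| = 9.205e-04.

-0.213897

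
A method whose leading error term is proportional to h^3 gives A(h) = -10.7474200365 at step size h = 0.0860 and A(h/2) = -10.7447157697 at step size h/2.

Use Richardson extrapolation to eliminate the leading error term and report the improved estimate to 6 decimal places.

-10.744329

With r = 3 the leading error scales as h^3, so the weight is 2^3 = 8.
Weighted: (-85.9577261576) − (-10.7474200365) = -75.2103061211
Denominator 8 − 1 = 7.
(8 × (-10.7447157697) − (-10.7474200365))/(8 − 1) = -10.7443294459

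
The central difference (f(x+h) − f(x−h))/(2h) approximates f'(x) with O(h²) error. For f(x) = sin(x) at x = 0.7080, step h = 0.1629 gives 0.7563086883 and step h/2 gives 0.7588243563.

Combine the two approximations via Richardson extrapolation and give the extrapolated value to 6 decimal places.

Leading term ∝ h^2; use weight 4 = 2^2.
Numerator 4 × A(h/2) − A(h) = 4 × 0.7588243563 − 0.7563086883 = 2.2789887369
Divide by 2^2 − 1 = 3.
So the Richardson estimate is 0.7596629123.

0.759663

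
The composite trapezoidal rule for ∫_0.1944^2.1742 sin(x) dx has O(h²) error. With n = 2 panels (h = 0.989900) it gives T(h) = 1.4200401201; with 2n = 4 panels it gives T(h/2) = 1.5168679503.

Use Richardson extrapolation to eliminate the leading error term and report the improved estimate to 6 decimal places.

1.549144

r = 2: numerator weight 4, denominator 3.
4*1.5168679503 = 6.0674718012; 6.0674718012 − 1.4200401201 = 4.6474316811
Denominator 4 − 1 = 3.
Extrapolated: 4.6474316811 / 3 = 1.5491438937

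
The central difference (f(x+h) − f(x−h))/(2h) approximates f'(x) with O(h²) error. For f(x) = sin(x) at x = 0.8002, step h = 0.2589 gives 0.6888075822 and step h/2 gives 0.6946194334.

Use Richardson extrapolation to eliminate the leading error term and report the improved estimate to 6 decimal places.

r = 2, so 2^r = 4.
4·0.6946194334 = 2.7784777336; 2.7784777336 − 0.6888075822 = 2.0896701514
Divide by 2^2 − 1 = 3.
R = 2.0896701514/3 = 0.6965567171
Gap between inputs: 5.812e-03; correction applied: +0.0019372837.

0.696557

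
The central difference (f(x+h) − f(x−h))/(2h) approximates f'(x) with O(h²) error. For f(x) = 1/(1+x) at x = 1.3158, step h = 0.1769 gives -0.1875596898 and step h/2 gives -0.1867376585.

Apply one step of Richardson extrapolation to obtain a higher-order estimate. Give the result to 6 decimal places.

Leading term ∝ h^2; use weight 4 = 2^2.
4 × (-0.1867376585) − (-0.1875596898) = -0.5593909442
Divide by 2^2 − 1 = 3.
Result: -0.1864636481
Correction |R − A(h/2)| = 2.740e-04; gap |A(h/2) − A(h)| = 8.220e-04.

-0.186464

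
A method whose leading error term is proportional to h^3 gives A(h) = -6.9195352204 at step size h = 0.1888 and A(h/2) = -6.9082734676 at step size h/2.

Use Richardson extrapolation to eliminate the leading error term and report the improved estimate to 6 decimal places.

-6.906665

Error is O(h^3); halving h shrinks it by 2^3 = 8.
Numerator 8*A(h/2) − A(h) = 8*(-6.9082734676) − (-6.9195352204) = -48.3466525204
Divide by 2^3 − 1 = 7.
Extrapolated: (-48.3466525204) / 7 = -6.9066646458
Correction |R − A(h/2)| = 1.609e-03; gap |A(h/2) − A(h)| = 1.126e-02.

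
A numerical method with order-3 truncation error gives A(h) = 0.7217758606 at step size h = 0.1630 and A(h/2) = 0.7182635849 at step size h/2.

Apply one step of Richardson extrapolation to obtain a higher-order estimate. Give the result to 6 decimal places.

0.717762

r = 3: numerator weight 8, denominator 7.
Weighted: 5.7461086792 − 0.7217758606 = 5.0243328186
5.0243328186 ÷ 7 = 0.7177618312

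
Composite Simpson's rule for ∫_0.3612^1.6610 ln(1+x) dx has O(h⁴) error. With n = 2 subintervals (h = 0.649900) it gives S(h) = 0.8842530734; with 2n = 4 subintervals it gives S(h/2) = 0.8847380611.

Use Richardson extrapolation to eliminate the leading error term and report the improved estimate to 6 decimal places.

0.884770

r = 4, so 2^r = 16.
Top: 16(0.8847380611) − (0.8842530734) = 13.2715559042
Extrapolated: 13.2715559042 / 15 = 0.8847703936
Gap between inputs: 4.850e-04; correction applied: +0.0000323325.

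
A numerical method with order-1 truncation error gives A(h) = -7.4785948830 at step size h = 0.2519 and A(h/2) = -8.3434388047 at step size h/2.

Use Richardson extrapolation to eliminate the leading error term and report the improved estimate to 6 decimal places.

-9.208283

Method order is 1; weight 2^1 = 2.
2^1*A(h/2) = -16.6868776094; minus A(h) gives -9.2082827264.
(2*(-8.3434388047) − (-7.4785948830))/(2 − 1) = -9.2082827264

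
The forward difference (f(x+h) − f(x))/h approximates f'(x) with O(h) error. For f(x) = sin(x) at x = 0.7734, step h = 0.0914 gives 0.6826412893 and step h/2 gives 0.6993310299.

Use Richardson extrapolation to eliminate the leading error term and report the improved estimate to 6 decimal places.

0.716021

Error is O(h^1); halving h shrinks it by 2^1 = 2.
Top: 2(0.6993310299) − (0.6826412893) = 0.7160207705
Divide by 2^1 − 1 = 1.
So the Richardson estimate is 0.7160207705.
Gap between inputs: 1.669e-02; correction applied: +0.0166897406.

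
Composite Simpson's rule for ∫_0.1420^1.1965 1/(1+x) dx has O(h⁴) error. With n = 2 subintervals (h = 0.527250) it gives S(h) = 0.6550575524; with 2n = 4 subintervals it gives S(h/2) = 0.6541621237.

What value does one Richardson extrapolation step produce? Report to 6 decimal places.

0.654102

Method order is 4; weight 2^4 = 16.
A(h/2) − A(h) = 0.6541621237 − 0.6550575524 = -0.0008954287
Correction (A(h/2) − A(h))/(16 − 1) = (-0.0008954287)/15 = -0.0000596952
R = A(h/2) + (A(h/2) − A(h))/15 = 0.6541621237 − 0.0000596952 = 0.6541024285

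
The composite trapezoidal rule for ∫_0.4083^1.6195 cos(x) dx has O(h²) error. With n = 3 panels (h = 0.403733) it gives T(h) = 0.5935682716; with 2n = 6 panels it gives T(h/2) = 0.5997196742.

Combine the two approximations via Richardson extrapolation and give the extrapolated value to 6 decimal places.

0.601770

Error is O(h^2); halving h shrinks it by 2^2 = 4.
Difference of the inputs: 0.5997196742 − 0.5935682716 = 0.0061514026
Divide by 2^2 − 1 = 3: 0.0061514026/3 = 0.0020504675
R = A(h/2) + (A(h/2) − A(h))/3 = 0.5997196742 + 0.0020504675 = 0.6017701417
Shift from A(h/2): +0.0020504675.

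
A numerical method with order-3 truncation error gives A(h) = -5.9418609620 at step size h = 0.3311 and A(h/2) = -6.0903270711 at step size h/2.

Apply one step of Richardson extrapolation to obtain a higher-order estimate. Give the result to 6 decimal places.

Method order is 3; weight 2^3 = 8.
8×(-6.0903270711) = -48.7226165688; subtract (-5.9418609620) → -42.7807556068
Denominator 8 − 1 = 7.
So the Richardson estimate is -6.1115365153.
Correction |R − A(h/2)| = 2.121e-02; gap |A(h/2) − A(h)| = 1.485e-01.

-6.111537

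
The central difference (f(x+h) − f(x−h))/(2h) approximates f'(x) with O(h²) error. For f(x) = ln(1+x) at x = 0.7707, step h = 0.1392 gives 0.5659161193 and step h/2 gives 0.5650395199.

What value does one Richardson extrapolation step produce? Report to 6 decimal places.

0.564747

Error is O(h^2); halving h shrinks it by 2^2 = 4.
4 × 0.5650395199 = 2.2601580796; subtract 0.5659161193 → 1.6942419603
Denominator 4 − 1 = 3.
Result: 0.5647473201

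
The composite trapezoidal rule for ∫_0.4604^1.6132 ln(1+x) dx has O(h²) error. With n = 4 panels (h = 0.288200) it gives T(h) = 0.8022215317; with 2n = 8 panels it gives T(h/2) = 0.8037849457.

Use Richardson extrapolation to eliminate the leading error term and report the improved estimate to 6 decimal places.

With r = 2 the leading error scales as h^2, so the weight is 2^2 = 4.
Numerator 4*A(h/2) − A(h) = 4*0.8037849457 − 0.8022215317 = 2.4129182511
Extrapolated: 2.4129182511 / 3 = 0.8043060837

0.804306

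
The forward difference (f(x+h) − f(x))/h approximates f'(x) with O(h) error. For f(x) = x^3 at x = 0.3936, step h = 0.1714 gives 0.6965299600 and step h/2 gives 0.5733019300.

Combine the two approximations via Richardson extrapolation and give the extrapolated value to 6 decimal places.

Order 1 gives 2^r = 2 and 2^r − 1 = 1.
Numerator 2·A(h/2) − A(h) = 2·0.5733019300 − 0.6965299600 = 0.4500739000
Divide by 2^1 − 1 = 1.
Extrapolated: 0.4500739000 / 1 = 0.4500739000
Correction |R − A(h/2)| = 1.232e-01; gap |A(h/2) − A(h)| = 1.232e-01.

0.450074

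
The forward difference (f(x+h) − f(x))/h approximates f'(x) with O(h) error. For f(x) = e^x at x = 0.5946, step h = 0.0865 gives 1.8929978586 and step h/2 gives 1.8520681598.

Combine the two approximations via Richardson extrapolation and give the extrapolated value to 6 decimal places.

Leading term ∝ h^1; use weight 2 = 2^1.
2 × 1.8520681598 = 3.7041363196; 3.7041363196 − 1.8929978586 = 1.8111384610
(2 × 1.8520681598 − 1.8929978586)/(2 − 1) = 1.8111384610
Correction |R − A(h/2)| = 4.093e-02; gap |A(h/2) − A(h)| = 4.093e-02.

1.811138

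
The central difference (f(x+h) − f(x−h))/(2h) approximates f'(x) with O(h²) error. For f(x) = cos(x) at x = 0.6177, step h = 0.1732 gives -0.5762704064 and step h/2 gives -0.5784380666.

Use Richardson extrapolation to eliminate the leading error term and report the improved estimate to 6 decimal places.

r = 2, so 2^r = 4.
Numerator 4 × A(h/2) − A(h) = 4 × (-0.5784380666) − (-0.5762704064) = -1.7374818600
Divide by 2^2 − 1 = 3.
Extrapolated: (-1.7374818600) / 3 = -0.5791606200
Gap between inputs: 2.168e-03; correction applied: −0.0007225534.

-0.579161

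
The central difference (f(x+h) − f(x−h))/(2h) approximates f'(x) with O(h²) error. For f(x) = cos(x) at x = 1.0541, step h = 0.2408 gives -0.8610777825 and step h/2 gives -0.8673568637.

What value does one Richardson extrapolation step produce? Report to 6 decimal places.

-0.869450

Order 2 gives 2^r = 4 and 2^r − 1 = 3.
Difference of the inputs: -0.8673568637 − (-0.8610777825) = -0.0062790812
Correction (A(h/2) − A(h))/(4 − 1) = (-0.0062790812)/3 = -0.0020930271
R = A(h/2) + (A(h/2) − A(h))/3 = -0.8673568637 − 0.0020930271 = -0.8694498908
Shift from A(h/2): −0.0020930271.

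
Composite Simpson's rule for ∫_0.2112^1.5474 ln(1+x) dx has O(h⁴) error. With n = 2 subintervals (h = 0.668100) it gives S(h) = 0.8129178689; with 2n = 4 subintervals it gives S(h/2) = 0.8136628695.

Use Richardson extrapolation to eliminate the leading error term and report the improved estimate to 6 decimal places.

The method has order 4: 2^4 = 16.
Difference of the inputs: 0.8136628695 − 0.8129178689 = 0.0007450006
Divide by 2^4 − 1 = 15: 0.0007450006/15 = 0.0000496667
R = 0.8136628695 + 0.0000496667 = 0.8137125362
Gap between inputs: 7.450e-04; correction applied: +0.0000496667.

0.813713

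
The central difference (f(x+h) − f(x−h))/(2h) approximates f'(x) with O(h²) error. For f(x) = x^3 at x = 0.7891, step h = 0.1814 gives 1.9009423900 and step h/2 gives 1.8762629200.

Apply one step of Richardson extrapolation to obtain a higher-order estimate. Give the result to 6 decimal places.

1.868036

Method order is 2; weight 2^2 = 4.
2^2*A(h/2) = 7.5050516800; minus A(h) gives 5.6041092900.
5.6041092900 ÷ 3 = 1.8680364300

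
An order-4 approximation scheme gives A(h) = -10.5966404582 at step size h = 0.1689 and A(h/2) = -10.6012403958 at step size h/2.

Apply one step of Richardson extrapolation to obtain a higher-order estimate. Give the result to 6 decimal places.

Leading term ∝ h^4; use weight 16 = 2^4.
16 × (-10.6012403958) = -169.6198463328; subtract (-10.5966404582) → -159.0232058746
Denominator 16 − 1 = 15.
Result: -10.6015470583

-10.601547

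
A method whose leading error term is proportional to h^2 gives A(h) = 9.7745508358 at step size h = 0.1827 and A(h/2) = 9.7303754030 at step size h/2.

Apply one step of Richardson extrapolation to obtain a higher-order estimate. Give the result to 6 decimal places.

9.715650

r = 2, so 2^r = 4.
Top: 4(9.7303754030) − (9.7745508358) = 29.1469507762
Divide by 2^2 − 1 = 3.
R = 29.1469507762/3 = 9.7156502587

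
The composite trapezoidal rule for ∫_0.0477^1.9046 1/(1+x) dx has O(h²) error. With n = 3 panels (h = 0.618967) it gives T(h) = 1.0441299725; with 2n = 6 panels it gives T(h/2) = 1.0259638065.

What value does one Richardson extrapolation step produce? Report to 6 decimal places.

Error is O(h^2); halving h shrinks it by 2^2 = 4.
4·1.0259638065 − 1.0441299725 = 3.0597252535
Extrapolated: 3.0597252535 / 3 = 1.0199084178
Gap between inputs: 1.817e-02; correction applied: −0.0060553887.

1.019908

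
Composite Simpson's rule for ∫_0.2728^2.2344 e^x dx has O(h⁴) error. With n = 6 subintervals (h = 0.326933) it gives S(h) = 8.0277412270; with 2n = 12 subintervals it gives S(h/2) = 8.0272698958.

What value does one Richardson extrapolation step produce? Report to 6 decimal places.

8.027238

With r = 4 the leading error scales as h^4, so the weight is 2^4 = 16.
16·8.0272698958 = 128.4363183328; subtract 8.0277412270 → 120.4085771058
R = 120.4085771058/15 = 8.0272384737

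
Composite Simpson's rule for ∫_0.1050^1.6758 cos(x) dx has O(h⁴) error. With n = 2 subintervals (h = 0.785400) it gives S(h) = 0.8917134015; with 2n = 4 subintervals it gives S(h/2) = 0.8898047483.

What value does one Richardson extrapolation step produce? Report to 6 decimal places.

Leading term ∝ h^4; use weight 16 = 2^4.
16·0.8898047483 = 14.2368759728; 14.2368759728 − 0.8917134015 = 13.3451625713
R = 13.3451625713/15 = 0.8896775048

0.889678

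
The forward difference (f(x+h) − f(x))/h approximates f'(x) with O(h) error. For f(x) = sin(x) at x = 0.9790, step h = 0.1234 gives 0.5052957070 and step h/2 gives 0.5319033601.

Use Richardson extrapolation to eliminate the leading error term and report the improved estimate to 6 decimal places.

The method has order 1: 2^1 = 2.
2^1*A(h/2) = 1.0638067202; minus A(h) gives 0.5585110132.
Extrapolated: 0.5585110132 / 1 = 0.5585110132
Shift from A(h/2): +0.0266076531.

0.558511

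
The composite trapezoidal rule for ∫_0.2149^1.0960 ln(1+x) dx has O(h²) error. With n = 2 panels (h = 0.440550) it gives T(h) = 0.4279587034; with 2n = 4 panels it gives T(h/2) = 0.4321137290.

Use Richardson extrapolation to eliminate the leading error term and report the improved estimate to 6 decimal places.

Error is O(h^2); halving h shrinks it by 2^2 = 4.
2^2×A(h/2) = 1.7284549160; minus A(h) gives 1.3004962126.
Denominator 4 − 1 = 3.
R = 1.3004962126/3 = 0.4334987375

0.433499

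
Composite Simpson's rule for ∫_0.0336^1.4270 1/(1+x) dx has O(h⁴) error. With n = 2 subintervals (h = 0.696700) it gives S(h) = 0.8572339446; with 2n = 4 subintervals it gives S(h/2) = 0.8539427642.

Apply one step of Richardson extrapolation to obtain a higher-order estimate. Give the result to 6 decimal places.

0.853723

Error is O(h^4); halving h shrinks it by 2^4 = 16.
Weighted: 13.6630842272 − 0.8572339446 = 12.8058502826
Extrapolated: 12.8058502826 / 15 = 0.8537233522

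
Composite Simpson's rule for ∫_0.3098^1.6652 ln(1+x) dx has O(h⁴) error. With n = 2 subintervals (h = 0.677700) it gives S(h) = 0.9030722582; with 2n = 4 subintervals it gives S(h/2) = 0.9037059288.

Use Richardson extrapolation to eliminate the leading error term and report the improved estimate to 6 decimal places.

Leading term ∝ h^4; use weight 16 = 2^4.
Difference of the inputs: 0.9037059288 − 0.9030722582 = 0.0006336706
Divide by 2^4 − 1 = 15: 0.0006336706/15 = 0.0000422447
R = 0.9037059288 + 0.0000422447 = 0.9037481735
Shift from A(h/2): +0.0000422447.

0.903748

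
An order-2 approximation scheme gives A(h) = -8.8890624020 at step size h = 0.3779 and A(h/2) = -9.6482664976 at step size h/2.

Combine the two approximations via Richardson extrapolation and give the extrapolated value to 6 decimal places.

-9.901335

r = 2, so 2^r = 4.
4·(-9.6482664976) − (-8.8890624020) = -29.7040035884
Denominator 4 − 1 = 3.
R = (-29.7040035884)/3 = -9.9013345295
Correction |R − A(h/2)| = 2.531e-01; gap |A(h/2) − A(h)| = 7.592e-01.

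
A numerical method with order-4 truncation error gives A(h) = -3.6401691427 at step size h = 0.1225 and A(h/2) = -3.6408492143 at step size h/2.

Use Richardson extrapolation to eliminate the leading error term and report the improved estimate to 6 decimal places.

-3.640895

Order 4 gives 2^r = 16 and 2^r − 1 = 15.
16×(-3.6408492143) = -58.2535874288; subtract (-3.6401691427) → -54.6134182861
(-54.6134182861) ÷ 15 = -3.6408945524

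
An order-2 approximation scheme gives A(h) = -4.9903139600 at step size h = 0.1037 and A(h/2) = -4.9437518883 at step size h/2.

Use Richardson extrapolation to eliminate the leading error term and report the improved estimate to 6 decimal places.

The method has order 2: 2^2 = 4.
4 × (-4.9437518883) = -19.7750075532; (-19.7750075532) − (-4.9903139600) = -14.7846935932
Divide by 2^2 − 1 = 3.
Result: -4.9282311977
Correction |R − A(h/2)| = 1.552e-02; gap |A(h/2) − A(h)| = 4.656e-02.

-4.928231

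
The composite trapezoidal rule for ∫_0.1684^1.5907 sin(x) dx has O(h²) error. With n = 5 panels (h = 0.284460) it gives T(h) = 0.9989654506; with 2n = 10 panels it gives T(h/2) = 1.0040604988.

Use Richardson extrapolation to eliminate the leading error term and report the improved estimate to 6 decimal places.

1.005759

Order 2 gives 2^r = 4 and 2^r − 1 = 3.
4×1.0040604988 − 0.9989654506 = 3.0172765446
Denominator 4 − 1 = 3.
3.0172765446 ÷ 3 = 1.0057588482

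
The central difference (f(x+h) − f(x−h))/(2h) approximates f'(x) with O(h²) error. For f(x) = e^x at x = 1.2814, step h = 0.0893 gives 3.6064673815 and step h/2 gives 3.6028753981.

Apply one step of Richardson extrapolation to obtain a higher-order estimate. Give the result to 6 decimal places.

3.601678

r = 2, so 2^r = 4.
Numerator 4*A(h/2) − A(h) = 4*3.6028753981 − 3.6064673815 = 10.8050342109
10.8050342109 ÷ 3 = 3.6016780703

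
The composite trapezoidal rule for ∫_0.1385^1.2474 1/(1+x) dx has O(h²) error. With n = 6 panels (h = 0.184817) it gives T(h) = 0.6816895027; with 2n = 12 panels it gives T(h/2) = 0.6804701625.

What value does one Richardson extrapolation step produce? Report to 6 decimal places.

0.680064

Order 2 gives 2^r = 4 and 2^r − 1 = 3.
Numerator 4·A(h/2) − A(h) = 4·0.6804701625 − 0.6816895027 = 2.0401911473
(4·0.6804701625 − 0.6816895027)/(4 − 1) = 0.6800637158
Gap between inputs: 1.219e-03; correction applied: −0.0004064467.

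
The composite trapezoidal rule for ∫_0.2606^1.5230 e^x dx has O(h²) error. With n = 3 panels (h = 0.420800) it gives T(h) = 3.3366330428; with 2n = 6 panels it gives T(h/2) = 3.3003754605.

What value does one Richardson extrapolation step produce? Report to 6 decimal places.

3.288290

Leading term ∝ h^2; use weight 4 = 2^2.
A(h/2) − A(h) = 3.3003754605 − 3.3366330428 = -0.0362575823
Divide by 2^2 − 1 = 3: (-0.0362575823)/3 = -0.0120858608
R = 3.3003754605 − 0.0120858608 = 3.2882895997
Shift from A(h/2): −0.0120858608.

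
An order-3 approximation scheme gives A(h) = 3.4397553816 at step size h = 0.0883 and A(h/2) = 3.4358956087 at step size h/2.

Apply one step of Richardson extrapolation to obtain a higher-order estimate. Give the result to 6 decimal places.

3.435344

Leading term ∝ h^3; use weight 8 = 2^3.
Numerator 8 × A(h/2) − A(h) = 8 × 3.4358956087 − 3.4397553816 = 24.0474094880
24.0474094880 ÷ 7 = 3.4353442126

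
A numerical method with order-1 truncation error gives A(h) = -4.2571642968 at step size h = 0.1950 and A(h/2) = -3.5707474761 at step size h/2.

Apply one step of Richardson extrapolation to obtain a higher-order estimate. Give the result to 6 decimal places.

Leading term ∝ h^1; use weight 2 = 2^1.
A(h/2) − A(h) = -3.5707474761 − (-4.2571642968) = 0.6864168207
Correction (A(h/2) − A(h))/(2 − 1) = 0.6864168207/1 = 0.6864168207
R = A(h/2) + (A(h/2) − A(h))/1 = -3.5707474761 + 0.6864168207 = -2.8843306554

-2.884331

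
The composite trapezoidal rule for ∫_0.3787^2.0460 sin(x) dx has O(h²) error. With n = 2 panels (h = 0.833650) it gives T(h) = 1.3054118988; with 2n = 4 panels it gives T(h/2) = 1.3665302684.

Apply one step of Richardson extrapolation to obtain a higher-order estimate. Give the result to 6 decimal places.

The method has order 2: 2^2 = 4.
4*1.3665302684 − 1.3054118988 = 4.1607091748
Divide by 2^2 − 1 = 3.
Extrapolated: 4.1607091748 / 3 = 1.3869030583
Correction |R − A(h/2)| = 2.037e-02; gap |A(h/2) − A(h)| = 6.112e-02.

1.386903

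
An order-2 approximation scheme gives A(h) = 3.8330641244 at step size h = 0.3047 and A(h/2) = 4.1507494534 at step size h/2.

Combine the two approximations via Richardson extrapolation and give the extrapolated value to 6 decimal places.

Method order is 2; weight 2^2 = 4.
4*4.1507494534 − 3.8330641244 = 12.7699336892
Denominator 4 − 1 = 3.
Extrapolated: 12.7699336892 / 3 = 4.2566445631
Shift from A(h/2): +0.1058951097.

4.256645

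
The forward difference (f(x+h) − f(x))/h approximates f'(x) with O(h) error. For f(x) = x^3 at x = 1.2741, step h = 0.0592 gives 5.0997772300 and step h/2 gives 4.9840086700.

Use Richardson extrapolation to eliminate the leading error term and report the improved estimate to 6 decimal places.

Order 1 gives 2^r = 2 and 2^r − 1 = 1.
2×4.9840086700 − 5.0997772300 = 4.8682401100
4.8682401100 ÷ 1 = 4.8682401100
Shift from A(h/2): −0.1157685600.

4.868240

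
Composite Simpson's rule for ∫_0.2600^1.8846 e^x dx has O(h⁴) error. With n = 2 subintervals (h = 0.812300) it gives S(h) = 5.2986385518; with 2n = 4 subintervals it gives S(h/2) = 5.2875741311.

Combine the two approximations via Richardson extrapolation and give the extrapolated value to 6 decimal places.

5.286837

With r = 4 the leading error scales as h^4, so the weight is 2^4 = 16.
2^4·A(h/2) = 84.6011860976; minus A(h) gives 79.3025475458.
Divide by 2^4 − 1 = 15.
Extrapolated: 79.3025475458 / 15 = 5.2868365031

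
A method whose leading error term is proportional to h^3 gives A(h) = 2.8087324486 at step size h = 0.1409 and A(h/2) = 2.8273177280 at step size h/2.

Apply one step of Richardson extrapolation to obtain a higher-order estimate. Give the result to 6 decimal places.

2.829973

r = 3, so 2^r = 8.
Numerator 8·A(h/2) − A(h) = 8·2.8273177280 − 2.8087324486 = 19.8098093754
Divide by 2^3 − 1 = 7.
R = 19.8098093754/7 = 2.8299727679
Shift from A(h/2): +0.0026550399.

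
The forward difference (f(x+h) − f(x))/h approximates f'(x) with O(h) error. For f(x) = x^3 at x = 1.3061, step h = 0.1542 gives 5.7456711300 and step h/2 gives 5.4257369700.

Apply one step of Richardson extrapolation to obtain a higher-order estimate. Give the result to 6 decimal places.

5.105803

The method has order 1: 2^1 = 2.
2*5.4257369700 − 5.7456711300 = 5.1058028100
R = 5.1058028100/1 = 5.1058028100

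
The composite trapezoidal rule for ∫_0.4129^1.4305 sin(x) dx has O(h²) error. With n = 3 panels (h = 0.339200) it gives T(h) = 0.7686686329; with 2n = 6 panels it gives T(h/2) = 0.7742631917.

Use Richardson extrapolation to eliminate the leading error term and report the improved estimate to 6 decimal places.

0.776128

Method order is 2; weight 2^2 = 4.
Top: 4(0.7742631917) − (0.7686686329) = 2.3283841339
Denominator 4 − 1 = 3.
R = 2.3283841339/3 = 0.7761280446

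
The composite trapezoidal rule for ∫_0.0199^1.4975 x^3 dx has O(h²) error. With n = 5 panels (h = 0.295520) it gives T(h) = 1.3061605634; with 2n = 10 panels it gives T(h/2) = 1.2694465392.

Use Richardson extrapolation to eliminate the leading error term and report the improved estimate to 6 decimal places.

With r = 2 the leading error scales as h^2, so the weight is 2^2 = 4.
4 × 1.2694465392 − 1.3061605634 = 3.7716255934
Extrapolated: 3.7716255934 / 3 = 1.2572085311
Correction |R − A(h/2)| = 1.224e-02; gap |A(h/2) − A(h)| = 3.671e-02.

1.257209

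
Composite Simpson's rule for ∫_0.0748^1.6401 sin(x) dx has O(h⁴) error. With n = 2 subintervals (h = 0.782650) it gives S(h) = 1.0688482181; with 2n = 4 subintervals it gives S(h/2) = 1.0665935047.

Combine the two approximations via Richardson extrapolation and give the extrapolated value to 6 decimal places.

The method has order 4: 2^4 = 16.
16*1.0665935047 = 17.0654960752; 17.0654960752 − 1.0688482181 = 15.9966478571
Divide by 2^4 − 1 = 15.
15.9966478571 ÷ 15 = 1.0664431905

1.066443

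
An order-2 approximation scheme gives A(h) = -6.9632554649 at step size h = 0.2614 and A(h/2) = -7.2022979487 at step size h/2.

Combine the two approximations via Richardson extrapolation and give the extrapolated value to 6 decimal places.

-7.281979

r = 2: numerator weight 4, denominator 3.
A(h/2) − A(h) = -7.2022979487 − (-6.9632554649) = -0.2390424838
Correction (A(h/2) − A(h))/(4 − 1) = (-0.2390424838)/3 = -0.0796808279
R = A(h/2) + (A(h/2) − A(h))/3 = -7.2022979487 − 0.0796808279 = -7.2819787766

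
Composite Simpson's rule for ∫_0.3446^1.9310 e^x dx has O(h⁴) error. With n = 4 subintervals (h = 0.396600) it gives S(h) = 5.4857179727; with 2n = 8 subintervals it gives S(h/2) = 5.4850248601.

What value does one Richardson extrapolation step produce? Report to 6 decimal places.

Leading term ∝ h^4; use weight 16 = 2^4.
16×5.4850248601 − 5.4857179727 = 82.2746797889
R = 82.2746797889/15 = 5.4849786526

5.484979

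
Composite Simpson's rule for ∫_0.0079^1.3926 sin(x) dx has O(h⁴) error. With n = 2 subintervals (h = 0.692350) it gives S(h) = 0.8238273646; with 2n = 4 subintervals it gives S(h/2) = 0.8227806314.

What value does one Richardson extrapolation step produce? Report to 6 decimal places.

0.822711

r = 4, so 2^r = 16.
2^4×A(h/2) = 13.1644901024; minus A(h) gives 12.3406627378.
12.3406627378 ÷ 15 = 0.8227108492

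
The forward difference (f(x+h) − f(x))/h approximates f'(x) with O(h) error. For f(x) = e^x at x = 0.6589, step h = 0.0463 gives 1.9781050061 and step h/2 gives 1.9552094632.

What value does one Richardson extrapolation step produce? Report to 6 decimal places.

1.932314

The method has order 1: 2^1 = 2.
Numerator 2*A(h/2) − A(h) = 2*1.9552094632 − 1.9781050061 = 1.9323139203
1.9323139203 ÷ 1 = 1.9323139203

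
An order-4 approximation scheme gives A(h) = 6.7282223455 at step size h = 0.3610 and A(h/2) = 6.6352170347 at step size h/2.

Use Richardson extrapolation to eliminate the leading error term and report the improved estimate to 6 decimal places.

Error is O(h^4); halving h shrinks it by 2^4 = 16.
Difference of the inputs: 6.6352170347 − 6.7282223455 = -0.0930053108
Correction (A(h/2) − A(h))/(16 − 1) = (-0.0930053108)/15 = -0.0062003541
R = 6.6352170347 − 0.0062003541 = 6.6290166806

6.629017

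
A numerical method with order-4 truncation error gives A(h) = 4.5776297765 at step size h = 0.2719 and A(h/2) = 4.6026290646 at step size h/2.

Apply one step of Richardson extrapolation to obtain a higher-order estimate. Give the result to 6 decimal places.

Order 4 gives 2^r = 16 and 2^r − 1 = 15.
16 × 4.6026290646 − 4.5776297765 = 69.0644352571
Divide by 2^4 − 1 = 15.
Result: 4.6042956838
Shift from A(h/2): +0.0016666192.

4.604296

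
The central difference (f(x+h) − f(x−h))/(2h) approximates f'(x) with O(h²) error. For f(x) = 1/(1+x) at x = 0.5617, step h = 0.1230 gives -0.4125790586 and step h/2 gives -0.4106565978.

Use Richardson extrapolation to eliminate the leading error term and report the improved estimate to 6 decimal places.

-0.410016

Error is O(h^2); halving h shrinks it by 2^2 = 4.
A(h/2) − A(h) = -0.4106565978 − (-0.4125790586) = 0.0019224608
Correction (A(h/2) − A(h))/(4 − 1) = 0.0019224608/3 = 0.0006408203
R = -0.4106565978 + 0.0006408203 = -0.4100157775
Correction |R − A(h/2)| = 6.408e-04; gap |A(h/2) − A(h)| = 1.922e-03.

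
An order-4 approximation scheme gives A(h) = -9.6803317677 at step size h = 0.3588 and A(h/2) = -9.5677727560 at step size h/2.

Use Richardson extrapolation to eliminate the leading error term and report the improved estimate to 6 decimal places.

-9.560269

Error is O(h^4); halving h shrinks it by 2^4 = 16.
Numerator 16 × A(h/2) − A(h) = 16 × (-9.5677727560) − (-9.6803317677) = -143.4040323283
Extrapolated: (-143.4040323283) / 15 = -9.5602688219
Correction |R − A(h/2)| = 7.504e-03; gap |A(h/2) − A(h)| = 1.126e-01.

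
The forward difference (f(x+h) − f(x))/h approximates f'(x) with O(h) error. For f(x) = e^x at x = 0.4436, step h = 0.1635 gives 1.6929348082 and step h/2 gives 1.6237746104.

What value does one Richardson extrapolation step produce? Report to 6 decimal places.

The method has order 1: 2^1 = 2.
2*1.6237746104 − 1.6929348082 = 1.5546144126
Denominator 2 − 1 = 1.
R = 1.5546144126/1 = 1.5546144126
Correction |R − A(h/2)| = 6.916e-02; gap |A(h/2) − A(h)| = 6.916e-02.

1.554614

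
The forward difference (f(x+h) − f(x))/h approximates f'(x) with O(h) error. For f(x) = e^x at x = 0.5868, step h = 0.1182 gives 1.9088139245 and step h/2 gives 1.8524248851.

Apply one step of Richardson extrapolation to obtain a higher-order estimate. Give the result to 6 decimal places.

1.796036

Leading term ∝ h^1; use weight 2 = 2^1.
2 × 1.8524248851 − 1.9088139245 = 1.7960358457
Divide by 2^1 − 1 = 1.
R = 1.7960358457/1 = 1.7960358457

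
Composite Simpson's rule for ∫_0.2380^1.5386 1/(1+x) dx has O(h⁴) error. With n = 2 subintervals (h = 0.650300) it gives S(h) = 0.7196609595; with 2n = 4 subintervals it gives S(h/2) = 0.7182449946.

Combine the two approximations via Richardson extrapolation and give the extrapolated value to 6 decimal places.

With r = 4 the leading error scales as h^4, so the weight is 2^4 = 16.
Weighted: 11.4919199136 − 0.7196609595 = 10.7722589541
Denominator 16 − 1 = 15.
R = 10.7722589541/15 = 0.7181505969

0.718151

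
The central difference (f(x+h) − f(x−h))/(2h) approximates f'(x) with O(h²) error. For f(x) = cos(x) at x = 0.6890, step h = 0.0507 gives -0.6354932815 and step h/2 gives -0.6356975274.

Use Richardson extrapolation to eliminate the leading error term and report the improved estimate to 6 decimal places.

r = 2: numerator weight 4, denominator 3.
Weighted: (-2.5427901096) − (-0.6354932815) = -1.9072968281
Divide by 2^2 − 1 = 3.
R = (-1.9072968281)/3 = -0.6357656094
Correction |R − A(h/2)| = 6.808e-05; gap |A(h/2) − A(h)| = 2.042e-04.

-0.635766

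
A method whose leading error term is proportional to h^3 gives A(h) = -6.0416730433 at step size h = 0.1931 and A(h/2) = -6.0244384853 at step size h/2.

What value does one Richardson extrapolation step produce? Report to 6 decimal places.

Leading term ∝ h^3; use weight 8 = 2^3.
8×(-6.0244384853) = -48.1955078824; (-48.1955078824) − (-6.0416730433) = -42.1538348391
Divide by 2^3 − 1 = 7.
R = (-42.1538348391)/7 = -6.0219764056

-6.021976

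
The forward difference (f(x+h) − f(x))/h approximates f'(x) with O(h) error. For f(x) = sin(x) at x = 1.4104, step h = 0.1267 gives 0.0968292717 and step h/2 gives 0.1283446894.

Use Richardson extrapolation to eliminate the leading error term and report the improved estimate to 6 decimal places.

With r = 1 the leading error scales as h^1, so the weight is 2^1 = 2.
2·0.1283446894 = 0.2566893788; subtract 0.0968292717 → 0.1598601071
0.1598601071 ÷ 1 = 0.1598601071

0.159860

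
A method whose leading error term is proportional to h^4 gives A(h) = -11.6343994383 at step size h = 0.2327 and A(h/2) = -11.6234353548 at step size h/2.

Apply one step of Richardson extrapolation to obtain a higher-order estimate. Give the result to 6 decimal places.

Order 4 gives 2^r = 16 and 2^r − 1 = 15.
Top: 16(-11.6234353548) − (-11.6343994383) = -174.3405662385
Denominator 16 − 1 = 15.
R = (-174.3405662385)/15 = -11.6227044159
Correction |R − A(h/2)| = 7.309e-04; gap |A(h/2) − A(h)| = 1.096e-02.

-11.622704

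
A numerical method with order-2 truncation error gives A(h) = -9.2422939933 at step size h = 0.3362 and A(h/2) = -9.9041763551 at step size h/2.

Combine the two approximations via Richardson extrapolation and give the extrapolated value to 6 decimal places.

Method order is 2; weight 2^2 = 4.
Difference of the inputs: -9.9041763551 − (-9.2422939933) = -0.6618823618
Correction (A(h/2) − A(h))/(4 − 1) = (-0.6618823618)/3 = -0.2206274539
R = -9.9041763551 − 0.2206274539 = -10.1248038090

-10.124804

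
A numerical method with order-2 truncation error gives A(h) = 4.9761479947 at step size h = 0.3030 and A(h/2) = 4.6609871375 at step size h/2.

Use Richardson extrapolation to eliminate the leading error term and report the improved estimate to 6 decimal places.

4.555934

Leading term ∝ h^2; use weight 4 = 2^2.
Top: 4(4.6609871375) − (4.9761479947) = 13.6678005553
(4 × 4.6609871375 − 4.9761479947)/(4 − 1) = 4.5559335184
Correction |R − A(h/2)| = 1.051e-01; gap |A(h/2) − A(h)| = 3.152e-01.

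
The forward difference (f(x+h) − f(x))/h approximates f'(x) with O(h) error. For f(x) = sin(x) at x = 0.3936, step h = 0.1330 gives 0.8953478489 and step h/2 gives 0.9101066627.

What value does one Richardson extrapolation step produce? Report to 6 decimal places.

r = 1: numerator weight 2, denominator 1.
2·0.9101066627 = 1.8202133254; 1.8202133254 − 0.8953478489 = 0.9248654765
0.9248654765 ÷ 1 = 0.9248654765

0.924865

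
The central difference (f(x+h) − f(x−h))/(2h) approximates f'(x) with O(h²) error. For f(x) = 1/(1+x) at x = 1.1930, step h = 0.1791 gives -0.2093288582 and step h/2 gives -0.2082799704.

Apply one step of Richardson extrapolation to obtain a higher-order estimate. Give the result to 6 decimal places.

-0.207930

Error is O(h^2); halving h shrinks it by 2^2 = 4.
4 × (-0.2082799704) − (-0.2093288582) = -0.6237910234
Denominator 4 − 1 = 3.
So the Richardson estimate is -0.2079303411.
Correction |R − A(h/2)| = 3.496e-04; gap |A(h/2) − A(h)| = 1.049e-03.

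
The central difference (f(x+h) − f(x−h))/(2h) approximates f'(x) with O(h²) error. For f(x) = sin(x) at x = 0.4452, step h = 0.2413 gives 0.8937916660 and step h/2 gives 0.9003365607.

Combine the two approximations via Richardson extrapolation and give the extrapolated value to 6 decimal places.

0.902518

Order 2 gives 2^r = 4 and 2^r − 1 = 3.
Top: 4(0.9003365607) − (0.8937916660) = 2.7075545768
Denominator 4 − 1 = 3.
2.7075545768 ÷ 3 = 0.9025181923
Gap between inputs: 6.545e-03; correction applied: +0.0021816316.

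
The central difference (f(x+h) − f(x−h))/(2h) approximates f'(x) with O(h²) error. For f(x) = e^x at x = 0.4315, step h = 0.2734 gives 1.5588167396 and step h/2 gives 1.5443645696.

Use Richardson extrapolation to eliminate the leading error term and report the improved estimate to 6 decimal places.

1.539547

r = 2: numerator weight 4, denominator 3.
4·1.5443645696 − 1.5588167396 = 4.6186415388
Denominator 4 − 1 = 3.
So the Richardson estimate is 1.5395471796.
Shift from A(h/2): −0.0048173900.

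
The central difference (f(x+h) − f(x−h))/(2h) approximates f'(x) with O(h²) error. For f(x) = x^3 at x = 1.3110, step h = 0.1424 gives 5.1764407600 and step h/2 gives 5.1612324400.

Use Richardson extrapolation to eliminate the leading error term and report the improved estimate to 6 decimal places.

Error is O(h^2); halving h shrinks it by 2^2 = 4.
2^2*A(h/2) = 20.6449297600; minus A(h) gives 15.4684890000.
Divide by 2^2 − 1 = 3.
Extrapolated: 15.4684890000 / 3 = 5.1561630000
Shift from A(h/2): −0.0050694400.

5.156163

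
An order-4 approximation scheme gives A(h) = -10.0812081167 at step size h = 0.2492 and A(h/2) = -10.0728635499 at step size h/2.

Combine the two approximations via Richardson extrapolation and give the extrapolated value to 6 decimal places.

Order 4 gives 2^r = 16 and 2^r − 1 = 15.
Numerator 16*A(h/2) − A(h) = 16*(-10.0728635499) − (-10.0812081167) = -151.0846086817
R = (-151.0846086817)/15 = -10.0723072454

-10.072307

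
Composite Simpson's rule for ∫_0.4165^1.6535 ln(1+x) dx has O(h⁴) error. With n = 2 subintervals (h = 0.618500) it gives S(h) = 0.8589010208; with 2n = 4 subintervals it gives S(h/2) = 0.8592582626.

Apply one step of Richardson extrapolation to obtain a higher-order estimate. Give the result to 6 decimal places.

0.859282

Method order is 4; weight 2^4 = 16.
A(h/2) − A(h) = 0.8592582626 − 0.8589010208 = 0.0003572418
Divide by 2^4 − 1 = 15: 0.0003572418/15 = 0.0000238161
R = A(h/2) + (A(h/2) − A(h))/15 = 0.8592582626 + 0.0000238161 = 0.8592820787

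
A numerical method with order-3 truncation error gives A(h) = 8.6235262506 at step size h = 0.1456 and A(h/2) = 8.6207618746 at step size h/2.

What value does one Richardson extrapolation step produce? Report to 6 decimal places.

8.620367

Leading term ∝ h^3; use weight 8 = 2^3.
8 × 8.6207618746 = 68.9660949968; subtract 8.6235262506 → 60.3425687462
Denominator 8 − 1 = 7.
(8 × 8.6207618746 − 8.6235262506)/(8 − 1) = 8.6203669637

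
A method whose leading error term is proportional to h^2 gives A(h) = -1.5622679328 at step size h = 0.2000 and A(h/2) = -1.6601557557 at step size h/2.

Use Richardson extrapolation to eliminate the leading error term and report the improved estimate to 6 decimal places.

With r = 2 the leading error scales as h^2, so the weight is 2^2 = 4.
Top: 4(-1.6601557557) − (-1.5622679328) = -5.0783550900
Denominator 4 − 1 = 3.
R = (-5.0783550900)/3 = -1.6927850300

-1.692785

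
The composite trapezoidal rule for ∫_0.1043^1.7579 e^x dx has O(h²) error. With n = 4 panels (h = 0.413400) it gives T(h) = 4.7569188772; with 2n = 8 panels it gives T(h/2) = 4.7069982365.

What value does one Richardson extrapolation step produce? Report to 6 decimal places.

4.690358

Order 2 gives 2^r = 4 and 2^r − 1 = 3.
Numerator 4*A(h/2) − A(h) = 4*4.7069982365 − 4.7569188772 = 14.0710740688
Extrapolated: 14.0710740688 / 3 = 4.6903580229
Gap between inputs: 4.992e-02; correction applied: −0.0166402136.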